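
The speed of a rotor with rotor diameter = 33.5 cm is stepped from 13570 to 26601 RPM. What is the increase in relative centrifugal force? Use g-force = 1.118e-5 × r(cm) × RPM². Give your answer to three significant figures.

≈ 98000 × g

r = 33.5 / 2 = 16.75 cm
RCF₁ = 1.118 × 10⁻⁵ × 16.75 × (13570)² = 1.118 × 10⁻⁵ × 16.75 × 184,144,900 ≈ 34,483.9 × g
RCF₂ = 1.118 × 10⁻⁵ × 16.75 × (26601)² = 1.118 × 10⁻⁵ × 16.75 × 707,613,201 ≈ 132,511.2 × g
Increase = 132,511.2 − 34,483.9 = 98,027.3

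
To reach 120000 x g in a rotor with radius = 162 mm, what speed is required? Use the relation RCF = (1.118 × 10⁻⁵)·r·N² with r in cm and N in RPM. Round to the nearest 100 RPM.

r = 162 mm = 16.2 cm
120,000 = 1.118 × 10⁻⁵ × 16.2 × N²
N² = 120,000 / (18.1116 × 10⁻⁵) = 662,558,802
N ≈ √662,558,802 ≈ 25,740.2

25700 RPM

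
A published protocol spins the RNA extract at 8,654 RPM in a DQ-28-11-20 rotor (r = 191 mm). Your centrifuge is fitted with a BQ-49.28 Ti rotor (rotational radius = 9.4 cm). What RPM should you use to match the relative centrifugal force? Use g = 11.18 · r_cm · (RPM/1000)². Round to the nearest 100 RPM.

≈ 12300 RPM

Original rotor: r = 191 mm = 19.1 cm
RCF_original = 11.18 × 19.1 × (8.654)² = 11.18 × 19.1 × 74.891716 ≈ 15,992.2 × g
15,992.2 = 11.18 × 9.4 × (N/1000)²
(N/1000)² = 15,992.2 / 105.092 = 152.1733
N = 1000 × √152.1733 ≈ 12,335.9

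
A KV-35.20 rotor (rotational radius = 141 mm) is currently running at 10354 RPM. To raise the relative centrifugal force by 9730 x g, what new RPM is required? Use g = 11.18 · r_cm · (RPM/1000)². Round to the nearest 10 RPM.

r = 141 mm = 14.1 cm
Current RCF = 11.18 × 14.1 × (10.354)² = 11.18 × 14.1 × 107.205316 ≈ 16,899.6 × g
Target RCF = 16,899.6 + 9,730 = 26,629.6 × g
(N/1000)² = 26,629.6 / 157.638 = 168.9288
N = 1000 × √168.9288 ≈ 12,997.3

13000 RPM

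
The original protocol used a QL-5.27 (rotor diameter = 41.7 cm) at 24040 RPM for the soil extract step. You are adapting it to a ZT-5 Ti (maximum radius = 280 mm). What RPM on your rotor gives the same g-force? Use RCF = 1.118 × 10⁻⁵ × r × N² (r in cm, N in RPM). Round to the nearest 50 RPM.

≈ 20750 RPM

Original rotor: r = 41.7 / 2 = 20.85 cm
RCF_original = 1.118 × 10⁻⁵ × 20.85 × (24040)² = 1.118 × 10⁻⁵ × 20.85 × 577,921,600 ≈ 134,715.3 × g
Your rotor: r = 280 mm = 28.0 cm
134,715.3 = 1.118 × 10⁻⁵ × 28 × N²
N² = 134,715.3 / (31.304 × 10⁻⁵) = 430,345,323
N ≈ √430,345,323 ≈ 20,744.8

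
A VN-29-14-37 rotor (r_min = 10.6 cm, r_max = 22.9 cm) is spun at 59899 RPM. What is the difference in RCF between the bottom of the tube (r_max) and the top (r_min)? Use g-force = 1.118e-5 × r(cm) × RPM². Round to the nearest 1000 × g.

ΔRCF ≈ 493000 x g

RCF_max = 1.118 × 10⁻⁵ × 22.9 × (59899)² = 1.118 × 10⁻⁵ × 22.9 × 3,587,890,201 ≈ 918,578.8 × g
RCF_min = 1.118 × 10⁻⁵ × 10.6 × (59899)² = 1.118 × 10⁻⁵ × 10.6 × 3,587,890,201 ≈ 425,193.7 × g
ΔRCF = 918,578.8 − 425,193.7 = 493,385.1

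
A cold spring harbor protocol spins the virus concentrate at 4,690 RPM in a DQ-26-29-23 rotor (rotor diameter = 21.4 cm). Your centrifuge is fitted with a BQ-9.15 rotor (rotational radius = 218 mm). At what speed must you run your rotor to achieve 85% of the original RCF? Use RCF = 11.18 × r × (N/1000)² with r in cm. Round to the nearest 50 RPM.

Original rotor: r = 21.4 / 2 = 10.7 cm
RCF = 11.18 × r × (N/1000)²
RCF_original = 11.18 × 10.7 × (4.69)² = 11.18 × 10.7 × 21.9961 ≈ 2,631.3 × g
Target RCF = 0.85 × 2,631.3 ≈ 2,236.6 × g
Your rotor: r = 218 mm = 21.8 cm
2,236.6 = 11.18 × 21.8 × (N/1000)²
(N/1000)² = 2,236.6 / 243.724 = 9.176774
N = 1000 × √9.176774 ≈ 3,029.3

≈ 3050 RPM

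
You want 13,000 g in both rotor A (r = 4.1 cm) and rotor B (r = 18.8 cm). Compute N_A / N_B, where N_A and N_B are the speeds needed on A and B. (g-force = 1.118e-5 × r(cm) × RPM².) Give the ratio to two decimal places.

At fixed RCF, N ∝ 1/√r, so N_A/N_B = √(r_B/r_A) = √(18.8/4.1) = √4.585366 = 2.1413.

2.14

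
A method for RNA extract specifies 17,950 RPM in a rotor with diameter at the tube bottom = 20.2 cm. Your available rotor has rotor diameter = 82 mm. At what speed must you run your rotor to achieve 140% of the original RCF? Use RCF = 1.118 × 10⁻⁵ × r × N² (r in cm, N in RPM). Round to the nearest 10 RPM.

≈ 33330 RPM

Original rotor: r = 20.2 / 2 = 10.1 cm
RCF_original = 1.118 × 10⁻⁵ × 10.1 × (17950)² = 1.118 × 10⁻⁵ × 10.1 × 322,202,500 ≈ 36,382.5 × g
Target RCF = 1.4 × 36,382.5 ≈ 50,935.5 × g
Your rotor: r = 82 mm / 2 = 41 mm = 4.1 cm
50,935.5 = 1.118 × 10⁻⁵ × 4.1 × N²
N² = 50,935.5 / (4.5838 × 10⁻⁵) = 1,111,206,859
N ≈ √1,111,206,859 ≈ 33,334.8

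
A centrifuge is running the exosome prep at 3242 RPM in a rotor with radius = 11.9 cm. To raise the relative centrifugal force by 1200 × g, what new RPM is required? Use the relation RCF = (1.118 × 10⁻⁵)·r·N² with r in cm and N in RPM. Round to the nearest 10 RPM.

4420 RPM

Current RCF = 1.118 × 10⁻⁵ × 11.9 × (3242)² = 1.118 × 10⁻⁵ × 11.9 × 10,510,564 ≈ 1,398.3 × g
Target RCF = 1,398.3 + 1,200 = 2,598.3 × g
N² = 2,598.3 / (13.3042 × 10⁻⁵) = 19,529,923
N ≈ √19,529,923 ≈ 4,419.3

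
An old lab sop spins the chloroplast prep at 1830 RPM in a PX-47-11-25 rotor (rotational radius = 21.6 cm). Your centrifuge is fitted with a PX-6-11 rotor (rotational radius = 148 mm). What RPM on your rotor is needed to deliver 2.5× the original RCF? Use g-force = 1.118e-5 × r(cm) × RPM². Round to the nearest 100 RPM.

≈ 3500 RPM

RCF_original = 1.118 × 10⁻⁵ × 21.6 × (1830)² = 1.118 × 10⁻⁵ × 21.6 × 3,348,900 ≈ 808.7 × g
Target RCF = 2.5 × 808.7 ≈ 2,021.8 × g
Your rotor: r = 148 mm = 14.8 cm
2,021.8 = 1.118 × 10⁻⁵ × 14.8 × N²
N² = 2,021.8 / (16.5464 × 10⁻⁵) = 12,218,972
N ≈ √12,218,972 ≈ 3,495.6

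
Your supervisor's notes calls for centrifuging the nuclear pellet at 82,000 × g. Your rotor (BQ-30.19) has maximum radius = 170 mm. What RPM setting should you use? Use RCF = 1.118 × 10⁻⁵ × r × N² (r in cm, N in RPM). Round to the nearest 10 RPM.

r = 170 mm = 17.0 cm
82,000 = 1.118 × 10⁻⁵ × 17 × N²
N² = 82,000 / (19.006 × 10⁻⁵) = 431,442,702
N ≈ √431,442,702 ≈ 20,771.2

20770 RPM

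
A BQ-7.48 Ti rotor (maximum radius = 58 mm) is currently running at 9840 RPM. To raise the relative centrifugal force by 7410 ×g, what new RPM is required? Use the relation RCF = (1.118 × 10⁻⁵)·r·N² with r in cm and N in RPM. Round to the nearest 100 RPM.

N₂ ≈ 14500 RPM

r = 58 mm = 5.8 cm
Current RCF = 1.118 × 10⁻⁵ × 5.8 × (9840)² = 1.118 × 10⁻⁵ × 5.8 × 96,825,600 ≈ 6,278.6 × g
Target RCF = 6,278.6 + 7,410 = 13,688.6 × g
N² = 13,688.6 / (6.4844 × 10⁻⁵) = 211,100,487
N ≈ √211,100,487 ≈ 14,529.3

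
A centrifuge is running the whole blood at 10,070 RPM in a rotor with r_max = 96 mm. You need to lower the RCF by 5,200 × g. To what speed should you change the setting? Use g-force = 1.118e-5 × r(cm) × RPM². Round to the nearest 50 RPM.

r = 96 mm = 9.6 cm
Current RCF = 1.118 × 10⁻⁵ × 9.6 × (10070)² = 1.118 × 10⁻⁵ × 9.6 × 101,404,900 ≈ 10,883.6 × g
Target RCF = 10,883.6 − 5,200 = 5,683.6 × g
N² = 5,683.6 / (10.7328 × 10⁻⁵) = 52,955,426
N ≈ √52,955,426 ≈ 7,277.0

≈ 7300 RPM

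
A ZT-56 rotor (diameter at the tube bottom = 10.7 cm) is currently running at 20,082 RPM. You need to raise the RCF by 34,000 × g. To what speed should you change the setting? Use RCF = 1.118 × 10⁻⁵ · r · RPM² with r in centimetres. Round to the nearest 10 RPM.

N₂ ≈ 31170 RPM

r = 10.7 / 2 = 5.35 cm
Current RCF = 1.118 × 10⁻⁵ × 5.35 × (20082)² = 1.118 × 10⁻⁵ × 5.35 × 403,286,724 ≈ 24,121.8 × g
Target RCF = 24,121.8 + 34,000 = 58,121.8 × g
N² = 58,121.8 / (5.9813 × 10⁻⁵) = 971,725,210
N ≈ √971,725,210 ≈ 31,172.5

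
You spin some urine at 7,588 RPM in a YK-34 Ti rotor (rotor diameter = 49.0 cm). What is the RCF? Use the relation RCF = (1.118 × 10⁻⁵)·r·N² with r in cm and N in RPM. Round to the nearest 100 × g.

r = 49.0 / 2 = 24.5 cm
RCF = 1.118 × 10⁻⁵ × 24.5 × (7588)² = 1.118 × 10⁻⁵ × 24.5 × 57,577,744 ≈ 15,771.1 × g

RCF ≈ 15800 × g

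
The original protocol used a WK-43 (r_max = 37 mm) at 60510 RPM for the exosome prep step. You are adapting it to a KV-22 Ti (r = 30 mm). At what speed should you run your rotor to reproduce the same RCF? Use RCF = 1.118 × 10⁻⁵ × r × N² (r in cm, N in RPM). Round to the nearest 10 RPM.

≈ 67200 RPM

Original rotor: r = 37 mm = 3.7 cm
RCF = 1.118 × 10⁻⁵ × r × N²
RCF_original = 1.118 × 10⁻⁵ × 3.7 × (60510)² = 1.118 × 10⁻⁵ × 3.7 × 3,661,460,100 ≈ 151,460 × g
Your rotor: r = 30 mm = 3.0 cm
151,460 = 1.118 × 10⁻⁵ × 3 × N²
N² = 151,460 / (3.354 × 10⁻⁵) = 4,515,802,027
N ≈ √4,515,802,027 ≈ 67,199.7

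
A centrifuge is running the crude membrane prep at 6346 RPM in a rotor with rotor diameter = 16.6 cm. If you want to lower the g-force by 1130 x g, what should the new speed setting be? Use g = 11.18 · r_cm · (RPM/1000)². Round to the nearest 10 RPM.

N₂ ≈ 5300 RPM

r = 16.6 / 2 = 8.3 cm
Current RCF = 11.18 × 8.3 × (6.346)² = 11.18 × 8.3 × 40.271716 ≈ 3,737 × g
Target RCF = 3,737 − 1,130 = 2,607 × g
(N/1000)² = 2,607 / 92.794 = 28.09449
N = 1000 × √28.09449 ≈ 5,300.4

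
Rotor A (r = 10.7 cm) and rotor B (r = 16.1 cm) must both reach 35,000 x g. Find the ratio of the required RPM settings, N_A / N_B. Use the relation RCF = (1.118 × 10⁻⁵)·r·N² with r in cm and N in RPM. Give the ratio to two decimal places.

1.23

At fixed RCF, N ∝ 1/√r, so N_A/N_B = √(r_B/r_A) = √(16.1/10.7) = √1.504673 = 1.2267.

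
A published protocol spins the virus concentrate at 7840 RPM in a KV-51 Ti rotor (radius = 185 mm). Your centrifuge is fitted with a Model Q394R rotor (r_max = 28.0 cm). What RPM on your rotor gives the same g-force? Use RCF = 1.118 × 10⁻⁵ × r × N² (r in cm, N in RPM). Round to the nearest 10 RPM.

6370 RPM

Original rotor: r = 185 mm = 18.5 cm
RCF = 1.118 × 10⁻⁵ × r × N²
RCF_original = 1.118 × 10⁻⁵ × 18.5 × (7840)² = 1.118 × 10⁻⁵ × 18.5 × 61,465,600 ≈ 12,712.9 × g
12,712.9 = 1.118 × 10⁻⁵ × 28 × N²
N² = 12,712.9 / (31.304 × 10⁻⁵) = 40,611,104
N ≈ √40,611,104 ≈ 6,372.7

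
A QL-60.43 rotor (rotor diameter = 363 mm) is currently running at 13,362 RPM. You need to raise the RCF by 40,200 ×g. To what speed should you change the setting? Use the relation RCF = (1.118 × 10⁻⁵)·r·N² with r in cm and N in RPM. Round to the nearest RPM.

N₂ ≈ 19408 RPM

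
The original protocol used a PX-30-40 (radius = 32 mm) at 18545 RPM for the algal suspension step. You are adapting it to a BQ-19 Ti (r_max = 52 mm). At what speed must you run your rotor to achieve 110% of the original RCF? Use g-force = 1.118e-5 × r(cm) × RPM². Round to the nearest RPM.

≈ 15258 RPM

Original rotor: r = 32 mm = 3.2 cm
RCF_original = 1.118 × 10⁻⁵ × 3.2 × (18545)² = 1.118 × 10⁻⁵ × 3.2 × 343,917,025 ≈ 12,304 × g
Target RCF = 1.1 × 12,304 ≈ 13,534.4 × g
Your rotor: r = 52 mm = 5.2 cm
13,534.4 = 1.118 × 10⁻⁵ × 5.2 × N²
N² = 13,534.4 / (5.8136 × 10⁻⁵) = 232,805,835
N ≈ √232,805,835 ≈ 15,258.0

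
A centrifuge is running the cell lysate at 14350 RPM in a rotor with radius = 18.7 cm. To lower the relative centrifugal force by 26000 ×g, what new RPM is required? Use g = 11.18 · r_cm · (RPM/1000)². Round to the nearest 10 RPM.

9030 RPM

Current RCF = 11.18 × 18.7 × (14.35)² = 11.18 × 18.7 × 205.9225 ≈ 43,051.4 × g
Target RCF = 43,051.4 − 26,000 = 17,051.4 × g
(N/1000)² = 17,051.4 / 209.066 = 81.55989
N = 1000 × √81.55989 ≈ 9,031.1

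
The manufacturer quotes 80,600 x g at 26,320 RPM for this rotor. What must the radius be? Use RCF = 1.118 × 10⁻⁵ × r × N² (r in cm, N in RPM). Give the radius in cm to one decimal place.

RCF = 1.118 × 10⁻⁵ × r × N²
80600 = 1.118 × 10⁻⁵ × r × (26320)²
r = 80600 / (1.118 × 10⁻⁵ × 692,742,400) = 80600 / 7744.86 ≈ 10.407 cm

10.4 cm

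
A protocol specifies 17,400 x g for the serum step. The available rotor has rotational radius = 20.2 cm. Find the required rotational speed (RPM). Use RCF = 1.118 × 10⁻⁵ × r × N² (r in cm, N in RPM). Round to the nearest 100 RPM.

17,400 = 1.118 × 10⁻⁵ × 20.2 × N²
N² = 17,400 / (22.5836 × 10⁻⁵) = 77,047,061
N ≈ √77,047,061 ≈ 8,777.6

N ≈ 8800 RPM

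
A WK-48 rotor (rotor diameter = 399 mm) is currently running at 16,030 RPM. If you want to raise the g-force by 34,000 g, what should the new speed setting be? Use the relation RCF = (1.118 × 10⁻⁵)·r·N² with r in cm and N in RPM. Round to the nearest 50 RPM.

20250 RPM

r = 399 mm / 2 = 199.5 mm = 19.95 cm
Current RCF = 1.118 × 10⁻⁵ × 19.95 × (16030)² = 1.118 × 10⁻⁵ × 19.95 × 256,960,900 ≈ 57,312.8 × g
Target RCF = 57,312.8 + 34,000 = 91,312.8 × g
N² = 91,312.8 / (22.3041 × 10⁻⁵) = 409,399,169
N ≈ √409,399,169 ≈ 20,233.6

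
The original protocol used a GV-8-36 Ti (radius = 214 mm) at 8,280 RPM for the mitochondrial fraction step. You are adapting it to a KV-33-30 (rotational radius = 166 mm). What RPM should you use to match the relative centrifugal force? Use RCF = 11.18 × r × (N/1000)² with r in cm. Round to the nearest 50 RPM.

Original rotor: r = 214 mm = 21.4 cm
RCF = 11.18 × r × (N/1000)²
RCF_original = 11.18 × 21.4 × (8.28)² = 11.18 × 21.4 × 68.5584 ≈ 16,402.7 × g
Your rotor: r = 166 mm = 16.6 cm
16,402.7 = 11.18 × 16.6 × (N/1000)²
(N/1000)² = 16,402.7 / 185.588 = 88.38233
N = 1000 × √88.38233 ≈ 9,401.2

9400 RPM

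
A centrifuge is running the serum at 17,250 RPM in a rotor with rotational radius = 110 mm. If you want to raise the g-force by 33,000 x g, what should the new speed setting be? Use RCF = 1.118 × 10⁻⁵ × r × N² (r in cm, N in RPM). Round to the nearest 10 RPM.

N₂ ≈ 23790 RPM

r = 110 mm = 11.0 cm
Current RCF = 1.118 × 10⁻⁵ × 11 × (17250)² = 1.118 × 10⁻⁵ × 11 × 297,562,500 ≈ 36,594.2 × g
Target RCF = 36,594.2 + 33,000 = 69,594.2 × g
N² = 69,594.2 / (12.298 × 10⁻⁵) = 565,898,520
N ≈ √565,898,520 ≈ 23,788.6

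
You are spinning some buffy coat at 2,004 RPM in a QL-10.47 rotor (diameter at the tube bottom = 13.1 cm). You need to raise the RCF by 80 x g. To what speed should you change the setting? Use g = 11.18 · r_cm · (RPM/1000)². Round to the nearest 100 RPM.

2300 RPM

r = 13.1 / 2 = 6.55 cm
Current RCF = 11.18 × 6.55 × (2.004)² = 11.18 × 6.55 × 4.016016 ≈ 294.1 × g
Target RCF = 294.1 + 80 = 374.1 × g
(N/1000)² = 374.1 / 73.229 = 5.108632
N = 1000 × √5.108632 ≈ 2,260.2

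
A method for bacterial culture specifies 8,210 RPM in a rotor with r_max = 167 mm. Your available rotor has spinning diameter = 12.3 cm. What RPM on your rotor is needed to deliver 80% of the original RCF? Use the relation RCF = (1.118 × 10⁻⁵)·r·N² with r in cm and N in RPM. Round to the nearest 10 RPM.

Original rotor: r = 167 mm = 16.7 cm
RCF_original = 1.118 × 10⁻⁵ × 16.7 × (8210)² = 1.118 × 10⁻⁵ × 16.7 × 67,404,100 ≈ 12,584.7 × g
Target RCF = 0.8 × 12,584.7 ≈ 10,067.8 × g
Your rotor: r = 12.3 / 2 = 6.15 cm
10,067.8 = 1.118 × 10⁻⁵ × 6.15 × N²
N² = 10,067.8 / (6.8757 × 10⁻⁵) = 146,425,818
N ≈ √146,425,818 ≈ 12,100.7

12100 RPM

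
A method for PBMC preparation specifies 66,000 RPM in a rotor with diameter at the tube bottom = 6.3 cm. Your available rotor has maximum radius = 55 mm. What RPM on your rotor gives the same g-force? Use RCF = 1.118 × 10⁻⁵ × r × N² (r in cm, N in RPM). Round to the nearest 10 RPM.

≈ 49950 RPM

Original rotor: r = 6.3 / 2 = 3.15 cm
RCF_original = 1.118 × 10⁻⁵ × 3.15 × (66000)² = 1.118 × 10⁻⁵ × 3.15 × 4,356,000,000 ≈ 153,405.3 × g
Your rotor: r = 55 mm = 5.5 cm
153,405.3 = 1.118 × 10⁻⁵ × 5.5 × N²
N² = 153,405.3 / (6.149 × 10⁻⁵) = 2,494,800,781
N ≈ √2,494,800,781 ≈ 49,948.0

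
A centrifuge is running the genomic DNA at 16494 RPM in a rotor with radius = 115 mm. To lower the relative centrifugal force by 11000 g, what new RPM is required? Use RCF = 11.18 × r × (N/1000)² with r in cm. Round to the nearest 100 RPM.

r = 115 mm = 11.5 cm
Current RCF = 11.18 × 11.5 × (16.494)² = 11.18 × 11.5 × 272.052036 ≈ 34,977.7 × g
Target RCF = 34,977.7 − 11,000 = 23,977.7 × g
(N/1000)² = 23,977.7 / 128.57 = 186.4953
N = 1000 × √186.4953 ≈ 13,656.3

≈ 13700 RPM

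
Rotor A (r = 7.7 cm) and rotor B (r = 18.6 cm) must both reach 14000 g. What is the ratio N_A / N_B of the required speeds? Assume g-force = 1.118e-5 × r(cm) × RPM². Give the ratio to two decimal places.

1.55

At fixed RCF, N ∝ 1/√r, so N_A/N_B = √(r_B/r_A) = √(18.6/7.7) = √2.415584 = 1.5542.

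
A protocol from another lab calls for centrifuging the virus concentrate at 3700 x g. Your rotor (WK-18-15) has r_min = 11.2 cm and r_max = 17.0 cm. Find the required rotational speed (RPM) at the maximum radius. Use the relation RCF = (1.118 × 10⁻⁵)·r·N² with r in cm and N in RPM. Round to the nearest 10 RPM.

N ≈ 4410 RPM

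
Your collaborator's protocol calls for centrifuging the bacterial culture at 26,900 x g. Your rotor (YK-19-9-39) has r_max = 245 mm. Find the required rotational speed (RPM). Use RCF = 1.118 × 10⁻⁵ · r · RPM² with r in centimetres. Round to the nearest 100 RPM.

r = 245 mm = 24.5 cm
RCF = 1.118 × 10⁻⁵ × r × N²
26,900 = 1.118 × 10⁻⁵ × 24.5 × N²
N² = 26,900 / (27.391 × 10⁻⁵) = 98,207,440
N ≈ √98,207,440 ≈ 9,910.0

N ≈ 9900 RPM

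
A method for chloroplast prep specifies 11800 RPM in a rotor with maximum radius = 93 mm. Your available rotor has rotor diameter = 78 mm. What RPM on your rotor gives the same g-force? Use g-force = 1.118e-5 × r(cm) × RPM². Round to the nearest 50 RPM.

Original rotor: r = 93 mm = 9.3 cm
RCF_original = 1.118 × 10⁻⁵ × 9.3 × (11800)² = 1.118 × 10⁻⁵ × 9.3 × 139,240,000 ≈ 14,477.3 × g
Your rotor: r = 78 mm / 2 = 39 mm = 3.9 cm
14,477.3 = 1.118 × 10⁻⁵ × 3.9 × N²
N² = 14,477.3 / (4.3602 × 10⁻⁵) = 332,032,934
N ≈ √332,032,934 ≈ 18,221.8

18200 RPM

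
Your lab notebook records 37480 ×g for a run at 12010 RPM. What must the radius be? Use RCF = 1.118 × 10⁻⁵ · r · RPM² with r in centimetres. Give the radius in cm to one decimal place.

≈ 23.2 cm

RCF = 1.118 × 10⁻⁵ × r × N²
37480 = 1.118 × 10⁻⁵ × r × (12010)²
r = 37480 / (1.118 × 10⁻⁵ × 144,240,100) = 37480 / 1612.604 ≈ 23.242 cm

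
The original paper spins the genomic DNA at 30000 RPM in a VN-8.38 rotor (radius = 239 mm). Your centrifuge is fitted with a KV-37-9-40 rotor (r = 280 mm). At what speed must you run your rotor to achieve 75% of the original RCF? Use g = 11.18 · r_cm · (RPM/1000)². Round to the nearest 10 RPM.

24000 RPM

Original rotor: r = 239 mm = 23.9 cm
RCF_original = 11.18 × 23.9 × (30)² = 11.18 × 23.9 × 900 ≈ 240,481.8 × g
Target RCF = 0.75 × 240,481.8 ≈ 180,361.3 × g
Your rotor: r = 280 mm = 28.0 cm
180,361.3 = 11.18 × 28 × (N/1000)²
(N/1000)² = 180,361.3 / 313.04 = 576.1606
N = 1000 × √576.1606 ≈ 24,003.3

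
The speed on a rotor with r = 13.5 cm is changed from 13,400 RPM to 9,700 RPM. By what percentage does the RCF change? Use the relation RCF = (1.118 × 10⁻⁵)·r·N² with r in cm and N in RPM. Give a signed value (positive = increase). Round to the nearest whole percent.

RCF ∝ N², so the ratio is (9700/13400)² = (0.723881)² = 0.5240.
Change = 0.5240 − 1 = -0.4760 → -47.6%.

-48%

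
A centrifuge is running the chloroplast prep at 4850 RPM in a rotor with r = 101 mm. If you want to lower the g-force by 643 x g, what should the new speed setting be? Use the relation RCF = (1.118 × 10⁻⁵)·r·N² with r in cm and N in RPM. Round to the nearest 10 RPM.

N₂ ≈ 4220 RPM

r = 101 mm = 10.1 cm
Current RCF = 1.118 × 10⁻⁵ × 10.1 × (4850)² = 1.118 × 10⁻⁵ × 10.1 × 23,522,500 ≈ 2,656.1 × g
Target RCF = 2,656.1 − 643 = 2,013.1 × g
N² = 2,013.1 / (11.2918 × 10⁻⁵) = 17,827,981
N ≈ √17,827,981 ≈ 4,222.3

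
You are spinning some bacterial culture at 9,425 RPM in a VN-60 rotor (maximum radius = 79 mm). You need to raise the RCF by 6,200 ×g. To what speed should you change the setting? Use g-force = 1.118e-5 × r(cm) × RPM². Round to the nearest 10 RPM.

N₂ ≈ 12610 RPM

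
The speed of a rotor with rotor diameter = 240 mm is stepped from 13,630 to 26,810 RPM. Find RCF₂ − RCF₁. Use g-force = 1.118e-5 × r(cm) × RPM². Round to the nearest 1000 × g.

72000 ×g

r = 240 mm / 2 = 120 mm = 12 cm
RCF₁ = 1.118 × 10⁻⁵ × 12 × (13630)² = 1.118 × 10⁻⁵ × 12 × 185,776,900 ≈ 24,923.8 × g
RCF₂ = 1.118 × 10⁻⁵ × 12 × (26810)² = 1.118 × 10⁻⁵ × 12 × 718,776,100 ≈ 96,431 × g
Increase = 96,431 − 24,923.8 = 71,507.2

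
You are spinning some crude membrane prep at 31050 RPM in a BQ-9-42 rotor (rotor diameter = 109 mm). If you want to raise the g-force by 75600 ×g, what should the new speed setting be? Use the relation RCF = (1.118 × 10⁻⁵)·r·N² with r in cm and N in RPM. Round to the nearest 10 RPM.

46960 RPM

r = 109 mm / 2 = 54.5 mm = 5.45 cm
Current RCF = 1.118 × 10⁻⁵ × 5.45 × (31050)² = 1.118 × 10⁻⁵ × 5.45 × 964,102,500 ≈ 58,743.7 × g
Target RCF = 58,743.7 + 75,600 = 134,343.7 × g
N² = 134,343.7 / (6.0931 × 10⁻⁵) = 2,204,849,748
N ≈ √2,204,849,748 ≈ 46,955.8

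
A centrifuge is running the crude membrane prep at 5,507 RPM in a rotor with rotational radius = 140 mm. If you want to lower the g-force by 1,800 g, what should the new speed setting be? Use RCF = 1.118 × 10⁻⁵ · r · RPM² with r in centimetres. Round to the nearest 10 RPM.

N₂ ≈ 4340 RPM

r = 140 mm = 14.0 cm
Current RCF = 1.118 × 10⁻⁵ × 14 × (5507)² = 1.118 × 10⁻⁵ × 14 × 30,327,049 ≈ 4,746.8 × g
Target RCF = 4,746.8 − 1,800 = 2,946.8 × g
N² = 2,946.8 / (15.652 × 10⁻⁵) = 18,826,987
N ≈ √18,826,987 ≈ 4,339.0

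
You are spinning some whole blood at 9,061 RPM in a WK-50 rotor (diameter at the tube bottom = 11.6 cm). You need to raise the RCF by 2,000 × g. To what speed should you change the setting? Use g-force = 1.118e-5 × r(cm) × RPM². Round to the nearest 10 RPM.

r = 11.6 / 2 = 5.8 cm
Current RCF = 1.118 × 10⁻⁵ × 5.8 × (9061)² = 1.118 × 10⁻⁵ × 5.8 × 82,101,721 ≈ 5,323.8 × g
Target RCF = 5,323.8 + 2,000 = 7,323.8 × g
N² = 7,323.8 / (6.4844 × 10⁻⁵) = 112,944,914
N ≈ √112,944,914 ≈ 10,627.6

N₂ ≈ 10630 RPM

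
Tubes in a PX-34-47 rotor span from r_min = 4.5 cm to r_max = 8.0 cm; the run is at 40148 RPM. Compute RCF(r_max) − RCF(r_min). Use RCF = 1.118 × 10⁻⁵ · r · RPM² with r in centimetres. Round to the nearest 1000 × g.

≈ 63000 g

RCF_max = 1.118 × 10⁻⁵ × 8 × (40148)² = 1.118 × 10⁻⁵ × 8 × 1,611,861,904 ≈ 144,164.9 × g
RCF_min = 1.118 × 10⁻⁵ × 4.5 × (40148)² = 1.118 × 10⁻⁵ × 4.5 × 1,611,861,904 ≈ 81,092.8 × g
ΔRCF = 144,164.9 − 81,092.8 = 63,072.1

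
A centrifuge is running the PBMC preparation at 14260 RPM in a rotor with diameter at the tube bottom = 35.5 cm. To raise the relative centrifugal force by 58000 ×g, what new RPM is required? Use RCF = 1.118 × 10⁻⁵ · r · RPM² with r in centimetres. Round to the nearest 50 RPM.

≈ 22250 RPM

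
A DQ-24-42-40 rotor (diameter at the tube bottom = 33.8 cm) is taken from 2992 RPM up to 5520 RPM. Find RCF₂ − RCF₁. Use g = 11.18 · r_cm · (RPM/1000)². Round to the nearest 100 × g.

≈ 4100 g

r = 33.8 / 2 = 16.9 cm
RCF₁ = 11.18 × 16.9 × (2.992)² = 11.18 × 16.9 × 8.952064 ≈ 1,691.4 × g
RCF₂ = 11.18 × 16.9 × (5.52)² = 11.18 × 16.9 × 30.4704 ≈ 5,757.1 × g
Increase = 5,757.1 − 1,691.4 = 4,065.7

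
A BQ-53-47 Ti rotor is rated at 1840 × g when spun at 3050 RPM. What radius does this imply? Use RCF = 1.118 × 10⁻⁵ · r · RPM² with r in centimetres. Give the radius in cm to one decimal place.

1840 = 1.118 × 10⁻⁵ × r × (3050)²
r = 1840 / (1.118 × 10⁻⁵ × 9,302,500) = 1840 / 104.0019 ≈ 17.692 cm

17.7 cm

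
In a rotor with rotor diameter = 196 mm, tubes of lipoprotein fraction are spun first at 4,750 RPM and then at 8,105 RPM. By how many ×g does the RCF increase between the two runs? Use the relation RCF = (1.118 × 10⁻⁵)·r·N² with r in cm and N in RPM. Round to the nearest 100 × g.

r = 196 mm / 2 = 98 mm = 9.8 cm
RCF₁ = 1.118 × 10⁻⁵ × 9.8 × (4750)² = 1.118 × 10⁻⁵ × 9.8 × 22,562,500 ≈ 2,472 × g
RCF₂ = 1.118 × 10⁻⁵ × 9.8 × (8105)² = 1.118 × 10⁻⁵ × 9.8 × 65,691,025 ≈ 7,197.4 × g
Increase = 7,197.4 − 2,472 = 4,725.4

4700 ×g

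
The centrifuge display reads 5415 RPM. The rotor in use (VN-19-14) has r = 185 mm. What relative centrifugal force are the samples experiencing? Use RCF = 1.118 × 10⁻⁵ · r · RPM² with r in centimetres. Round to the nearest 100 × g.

r = 185 mm = 18.5 cm
RCF = 1.118 × 10⁻⁵ × 18.5 × (5415)² = 1.118 × 10⁻⁵ × 18.5 × 29,322,225 ≈ 6,064.7 × g

6100 × g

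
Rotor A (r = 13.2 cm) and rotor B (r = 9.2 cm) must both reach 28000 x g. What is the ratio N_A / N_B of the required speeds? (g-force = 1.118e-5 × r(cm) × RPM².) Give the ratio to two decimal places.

0.83

At fixed RCF, N ∝ 1/√r, so N_A/N_B = √(r_B/r_A) = √(9.2/13.2) = √0.696970 = 0.8348.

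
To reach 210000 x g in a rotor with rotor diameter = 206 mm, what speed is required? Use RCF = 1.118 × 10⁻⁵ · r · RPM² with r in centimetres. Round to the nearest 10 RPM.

42700 RPM

r = 206 mm / 2 = 103 mm = 10.3 cm
210,000 = 1.118 × 10⁻⁵ × 10.3 × N²
N² = 210,000 / (11.5154 × 10⁻⁵) = 1,823,644,858
N ≈ √1,823,644,858 ≈ 42,704.2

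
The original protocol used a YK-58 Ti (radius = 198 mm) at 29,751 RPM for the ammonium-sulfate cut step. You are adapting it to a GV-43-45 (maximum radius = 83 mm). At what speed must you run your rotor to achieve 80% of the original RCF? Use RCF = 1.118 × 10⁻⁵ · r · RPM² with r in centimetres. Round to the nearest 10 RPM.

≈ 41100 RPM

Original rotor: r = 198 mm = 19.8 cm
RCF_original = 1.118 × 10⁻⁵ × 19.8 × (29751)² = 1.118 × 10⁻⁵ × 19.8 × 885,122,001 ≈ 195,934.1 × g
Target RCF = 0.8 × 195,934.1 ≈ 156,747.3 × g
Your rotor: r = 83 mm = 8.3 cm
156,747.3 = 1.118 × 10⁻⁵ × 8.3 × N²
N² = 156,747.3 / (9.2794 × 10⁻⁵) = 1,689,196,500
N ≈ √1,689,196,500 ≈ 41,099.8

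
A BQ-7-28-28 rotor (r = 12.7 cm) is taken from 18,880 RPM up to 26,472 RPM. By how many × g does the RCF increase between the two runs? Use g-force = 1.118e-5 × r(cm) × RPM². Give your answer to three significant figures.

48900 × g

RCF₁ = 1.118 × 10⁻⁵ × 12.7 × (18880)² = 1.118 × 10⁻⁵ × 12.7 × 356,454,400 ≈ 50,611.5 × g
RCF₂ = 1.118 × 10⁻⁵ × 12.7 × (26472)² = 1.118 × 10⁻⁵ × 12.7 × 700,766,784 ≈ 99,499.1 × g
Increase = 99,499.1 − 50,611.5 = 48,887.6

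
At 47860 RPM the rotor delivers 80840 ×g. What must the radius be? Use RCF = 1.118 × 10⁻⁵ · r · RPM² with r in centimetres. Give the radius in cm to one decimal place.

≈ 3.2 cm

RCF = 1.118 × 10⁻⁵ × r × N²
80840 = 1.118 × 10⁻⁵ × r × (47860)²
r = 80840 / (1.118 × 10⁻⁵ × 2,290,579,600) = 80840 / 25608.68 ≈ 3.157 cm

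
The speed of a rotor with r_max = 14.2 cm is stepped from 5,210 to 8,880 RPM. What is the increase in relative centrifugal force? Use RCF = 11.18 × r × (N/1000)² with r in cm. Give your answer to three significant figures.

≈ 8210 g

RCF₁ = 11.18 × 14.2 × (5.21)² = 11.18 × 14.2 × 27.1441 ≈ 4,309.3 × g
RCF₂ = 11.18 × 14.2 × (8.88)² = 11.18 × 14.2 × 78.8544 ≈ 12,518.6 × g
Increase = 12,518.6 − 4,309.3 = 8,209.3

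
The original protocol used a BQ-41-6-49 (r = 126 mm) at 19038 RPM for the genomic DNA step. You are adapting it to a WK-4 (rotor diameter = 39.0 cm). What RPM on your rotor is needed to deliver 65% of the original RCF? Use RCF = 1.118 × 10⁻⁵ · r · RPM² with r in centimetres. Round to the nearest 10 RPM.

Original rotor: r = 126 mm = 12.6 cm
RCF_original = 1.118 × 10⁻⁵ × 12.6 × (19038)² = 1.118 × 10⁻⁵ × 12.6 × 362,445,444 ≈ 51,057 × g
Target RCF = 0.65 × 51,057 ≈ 33,187.1 × g
Your rotor: r = 39.0 / 2 = 19.5 cm
33,187.1 = 1.118 × 10⁻⁵ × 19.5 × N²
N² = 33,187.1 / (21.801 × 10⁻⁵) = 152,227,421
N ≈ √152,227,421 ≈ 12,338.0

≈ 12340 RPM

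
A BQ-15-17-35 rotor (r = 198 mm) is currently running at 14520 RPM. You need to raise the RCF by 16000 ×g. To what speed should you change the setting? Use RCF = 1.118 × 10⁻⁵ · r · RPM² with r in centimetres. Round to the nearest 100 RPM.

16800 RPM

r = 198 mm = 19.8 cm
Current RCF = 1.118 × 10⁻⁵ × 19.8 × (14520)² = 1.118 × 10⁻⁵ × 19.8 × 210,830,400 ≈ 46,670.3 × g
Target RCF = 46,670.3 + 16,000 = 62,670.3 × g
N² = 62,670.3 / (22.1364 × 10⁻⁵) = 283,109,720
N ≈ √283,109,720 ≈ 16,825.9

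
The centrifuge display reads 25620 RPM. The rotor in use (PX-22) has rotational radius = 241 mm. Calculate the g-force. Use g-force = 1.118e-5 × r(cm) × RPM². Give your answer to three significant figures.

r = 241 mm = 24.1 cm
RCF = 1.118 × 10⁻⁵ × r × N²
RCF = 1.118 × 10⁻⁵ × 24.1 × (25620)² = 1.118 × 10⁻⁵ × 24.1 × 656,384,400 ≈ 176,854.9 × g

RCF ≈ 177000 × g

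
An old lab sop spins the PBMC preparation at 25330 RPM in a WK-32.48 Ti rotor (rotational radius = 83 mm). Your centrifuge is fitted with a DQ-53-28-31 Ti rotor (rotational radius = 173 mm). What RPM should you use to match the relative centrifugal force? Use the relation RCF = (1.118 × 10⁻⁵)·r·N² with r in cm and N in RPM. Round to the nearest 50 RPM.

Original rotor: r = 83 mm = 8.3 cm
RCF = 1.118 × 10⁻⁵ × r × N²
RCF_original = 1.118 × 10⁻⁵ × 8.3 × (25330)² = 1.118 × 10⁻⁵ × 8.3 × 641,608,900 ≈ 59,537.5 × g
Your rotor: r = 173 mm = 17.3 cm
59,537.5 = 1.118 × 10⁻⁵ × 17.3 × N²
N² = 59,537.5 / (19.3414 × 10⁻⁵) = 307,824,149
N ≈ √307,824,149 ≈ 17,544.9

17550 RPM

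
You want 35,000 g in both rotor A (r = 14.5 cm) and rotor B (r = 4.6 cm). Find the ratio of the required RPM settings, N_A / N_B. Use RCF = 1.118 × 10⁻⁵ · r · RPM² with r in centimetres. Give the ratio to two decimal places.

At fixed RCF, N ∝ 1/√r, so N_A/N_B = √(r_B/r_A) = √(4.6/14.5) = √0.317241 = 0.5632.

0.56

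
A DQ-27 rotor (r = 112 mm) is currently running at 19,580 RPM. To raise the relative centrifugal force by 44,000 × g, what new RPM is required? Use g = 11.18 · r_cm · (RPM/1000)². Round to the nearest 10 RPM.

N₂ ≈ 27110 RPM

r = 112 mm = 11.2 cm
Current RCF = 11.18 × 11.2 × (19.58)² = 11.18 × 11.2 × 383.3764 ≈ 48,004.9 × g
Target RCF = 48,004.9 + 44,000 = 92,004.9 × g
(N/1000)² = 92,004.9 / 125.216 = 734.7695
N = 1000 × √734.7695 ≈ 27,106.6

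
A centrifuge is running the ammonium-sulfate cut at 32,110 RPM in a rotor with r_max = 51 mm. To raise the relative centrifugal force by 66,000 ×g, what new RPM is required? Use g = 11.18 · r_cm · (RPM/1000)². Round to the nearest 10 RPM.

≈ 46780 RPM

r = 51 mm = 5.1 cm
Current RCF = 11.18 × 5.1 × (32.11)² = 11.18 × 5.1 × 1,031.0521 ≈ 58,788.5 × g
Target RCF = 58,788.5 + 66,000 = 124,788.5 × g
(N/1000)² = 124,788.5 / 57.018 = 2188.581
N = 1000 × √2188.581 ≈ 46,782.3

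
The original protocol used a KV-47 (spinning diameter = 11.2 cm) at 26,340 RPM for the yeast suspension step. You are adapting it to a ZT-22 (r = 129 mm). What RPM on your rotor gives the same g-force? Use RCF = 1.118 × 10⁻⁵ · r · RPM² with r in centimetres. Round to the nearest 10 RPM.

17350 RPM

Original rotor: r = 11.2 / 2 = 5.6 cm
RCF = 1.118 × 10⁻⁵ × r × N²
RCF_original = 1.118 × 10⁻⁵ × 5.6 × (26340)² = 1.118 × 10⁻⁵ × 5.6 × 693,795,600 ≈ 43,437.2 × g
Your rotor: r = 129 mm = 12.9 cm
43,437.2 = 1.118 × 10⁻⁵ × 12.9 × N²
N² = 43,437.2 / (14.4222 × 10⁻⁵) = 301,182,899
N ≈ √301,182,899 ≈ 17,354.6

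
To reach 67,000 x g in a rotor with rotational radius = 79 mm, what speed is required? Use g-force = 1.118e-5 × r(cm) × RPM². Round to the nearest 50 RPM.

N ≈ 27550 RPM

r = 79 mm = 7.9 cm
67,000 = 1.118 × 10⁻⁵ × 7.9 × N²
N² = 67,000 / (8.8322 × 10⁻⁵) = 758,587,894
N ≈ √758,587,894 ≈ 27,542.5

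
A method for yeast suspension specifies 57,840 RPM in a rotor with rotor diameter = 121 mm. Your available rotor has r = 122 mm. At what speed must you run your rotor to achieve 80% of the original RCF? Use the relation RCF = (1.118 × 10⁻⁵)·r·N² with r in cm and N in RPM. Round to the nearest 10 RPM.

Original rotor: r = 121 mm / 2 = 60.5 mm = 6.05 cm
RCF = 1.118 × 10⁻⁵ × r × N²
RCF_original = 1.118 × 10⁻⁵ × 6.05 × (57840)² = 1.118 × 10⁻⁵ × 6.05 × 3,345,465,600 ≈ 226,283.9 × g
Target RCF = 0.8 × 226,283.9 ≈ 181,027.1 × g
Your rotor: r = 122 mm = 12.2 cm
181,027.1 = 1.118 × 10⁻⁵ × 12.2 × N²
N² = 181,027.1 / (13.6396 × 10⁻⁵) = 1,327,217,074
N ≈ √1,327,217,074 ≈ 36,431.0

36430 RPM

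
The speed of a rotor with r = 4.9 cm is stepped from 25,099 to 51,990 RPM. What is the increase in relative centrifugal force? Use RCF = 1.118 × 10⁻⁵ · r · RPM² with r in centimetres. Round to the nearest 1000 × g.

114000 ×g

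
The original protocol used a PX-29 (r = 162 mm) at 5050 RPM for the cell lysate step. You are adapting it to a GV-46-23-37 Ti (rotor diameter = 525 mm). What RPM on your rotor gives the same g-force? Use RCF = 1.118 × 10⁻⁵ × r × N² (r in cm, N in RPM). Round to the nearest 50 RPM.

≈ 3950 RPM

Original rotor: r = 162 mm = 16.2 cm
RCF_original = 1.118 × 10⁻⁵ × 16.2 × (5050)² = 1.118 × 10⁻⁵ × 16.2 × 25,502,500 ≈ 4,618.9 × g
Your rotor: r = 525 mm / 2 = 262.5 mm = 26.25 cm
4,618.9 = 1.118 × 10⁻⁵ × 26.25 × N²
N² = 4,618.9 / (29.3475 × 10⁻⁵) = 15,738,649
N ≈ √15,738,649 ≈ 3,967.2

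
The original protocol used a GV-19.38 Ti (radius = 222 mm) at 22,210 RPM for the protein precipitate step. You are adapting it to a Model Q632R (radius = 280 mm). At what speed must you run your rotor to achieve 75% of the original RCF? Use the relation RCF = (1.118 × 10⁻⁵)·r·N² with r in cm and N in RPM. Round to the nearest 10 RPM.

17130 RPM

Original rotor: r = 222 mm = 22.2 cm
RCF_original = 1.118 × 10⁻⁵ × 22.2 × (22210)² = 1.118 × 10⁻⁵ × 22.2 × 493,284,100 ≈ 122,431.1 × g
Target RCF = 0.75 × 122,431.1 ≈ 91,823.3 × g
Your rotor: r = 280 mm = 28.0 cm
91,823.3 = 1.118 × 10⁻⁵ × 28 × N²
N² = 91,823.3 / (31.304 × 10⁻⁵) = 293,327,690
N ≈ √293,327,690 ≈ 17,126.8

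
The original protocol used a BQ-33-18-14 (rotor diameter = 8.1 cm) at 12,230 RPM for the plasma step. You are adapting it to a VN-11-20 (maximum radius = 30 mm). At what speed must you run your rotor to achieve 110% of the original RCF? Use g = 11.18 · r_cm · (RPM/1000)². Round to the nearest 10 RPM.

14900 RPM

Original rotor: r = 8.1 / 2 = 4.05 cm
RCF_original = 11.18 × 4.05 × (12.23)² = 11.18 × 4.05 × 149.5729 ≈ 6,772.5 × g
Target RCF = 1.1 × 6,772.5 ≈ 7,449.8 × g
Your rotor: r = 30 mm = 3.0 cm
7,449.8 = 11.18 × 3 × (N/1000)²
(N/1000)² = 7,449.8 / 33.54 = 222.1169
N = 1000 × √222.1169 ≈ 14,903.6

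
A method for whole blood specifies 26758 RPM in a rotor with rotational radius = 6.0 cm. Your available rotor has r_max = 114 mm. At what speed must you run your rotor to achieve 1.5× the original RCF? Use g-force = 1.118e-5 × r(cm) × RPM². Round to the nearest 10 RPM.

≈ 23780 RPM

RCF = 1.118 × 10⁻⁵ × r × N²
RCF_original = 1.118 × 10⁻⁵ × 6 × (26758)² = 1.118 × 10⁻⁵ × 6 × 715,990,564 ≈ 48,028.6 × g
Target RCF = 1.5 × 48,028.6 ≈ 72,042.9 × g
Your rotor: r = 114 mm = 11.4 cm
72,042.9 = 1.118 × 10⁻⁵ × 11.4 × N²
N² = 72,042.9 / (12.7452 × 10⁻⁵) = 565,255,155
N ≈ √565,255,155 ≈ 23,775.1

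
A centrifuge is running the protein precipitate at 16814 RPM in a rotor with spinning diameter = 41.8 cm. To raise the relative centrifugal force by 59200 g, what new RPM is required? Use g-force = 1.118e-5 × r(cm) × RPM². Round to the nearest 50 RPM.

r = 41.8 / 2 = 20.9 cm
Current RCF = 1.118 × 10⁻⁵ × 20.9 × (16814)² = 1.118 × 10⁻⁵ × 20.9 × 282,710,596 ≈ 66,058.7 × g
Target RCF = 66,058.7 + 59,200 = 125,258.7 × g
N² = 125,258.7 / (23.3662 × 10⁻⁵) = 536,067,910
N ≈ √536,067,910 ≈ 23,153.1

23150 RPM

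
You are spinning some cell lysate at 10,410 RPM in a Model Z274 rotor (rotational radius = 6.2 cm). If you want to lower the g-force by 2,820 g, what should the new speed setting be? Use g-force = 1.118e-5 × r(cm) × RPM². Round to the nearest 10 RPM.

≈ 8230 RPM

Current RCF = 1.118 × 10⁻⁵ × 6.2 × (10410)² = 1.118 × 10⁻⁵ × 6.2 × 108,368,100 ≈ 7,511.6 × g
Target RCF = 7,511.6 − 2,820 = 4,691.6 × g
N² = 4,691.6 / (6.9316 × 10⁻⁵) = 67,684,229
N ≈ √67,684,229 ≈ 8,227.0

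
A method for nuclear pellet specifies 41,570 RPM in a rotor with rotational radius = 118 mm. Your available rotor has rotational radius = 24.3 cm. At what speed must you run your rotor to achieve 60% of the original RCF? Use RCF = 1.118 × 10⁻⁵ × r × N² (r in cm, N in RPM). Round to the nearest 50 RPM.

Original rotor: r = 118 mm = 11.8 cm
RCF_original = 1.118 × 10⁻⁵ × 11.8 × (41570)² = 1.118 × 10⁻⁵ × 11.8 × 1,728,064,900 ≈ 227,973.2 × g
Target RCF = 0.6 × 227,973.2 ≈ 136,783.9 × g
136,783.9 = 1.118 × 10⁻⁵ × 24.3 × N²
N² = 136,783.9 / (27.1674 × 10⁻⁵) = 503,485,427
N ≈ √503,485,427 ≈ 22,438.5

22450 RPM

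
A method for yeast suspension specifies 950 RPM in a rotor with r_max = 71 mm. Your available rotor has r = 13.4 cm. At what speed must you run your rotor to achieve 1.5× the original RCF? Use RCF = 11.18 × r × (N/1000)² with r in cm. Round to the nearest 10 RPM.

Original rotor: r = 71 mm = 7.1 cm
RCF_original = 11.18 × 7.1 × (0.95)² = 11.18 × 7.1 × 0.9025 ≈ 71.6 × g
Target RCF = 1.5 × 71.6 ≈ 107.4 × g
107.4 = 11.18 × 13.4 × (N/1000)²
(N/1000)² = 107.4 / 149.812 = 0.7168985
N = 1000 × √0.7168985 ≈ 846.7

850 RPM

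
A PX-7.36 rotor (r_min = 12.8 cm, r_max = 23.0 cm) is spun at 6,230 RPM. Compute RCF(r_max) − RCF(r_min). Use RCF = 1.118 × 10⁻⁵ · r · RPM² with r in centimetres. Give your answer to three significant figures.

ΔRCF ≈ 4430 × g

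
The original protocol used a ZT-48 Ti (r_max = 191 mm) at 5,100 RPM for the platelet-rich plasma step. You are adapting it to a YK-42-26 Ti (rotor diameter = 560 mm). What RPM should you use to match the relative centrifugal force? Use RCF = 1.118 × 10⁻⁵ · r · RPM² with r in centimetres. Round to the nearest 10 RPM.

≈ 4210 RPM

Original rotor: r = 191 mm = 19.1 cm
RCF_original = 1.118 × 10⁻⁵ × 19.1 × (5100)² = 1.118 × 10⁻⁵ × 19.1 × 26,010,000 ≈ 5,554.1 × g
Your rotor: r = 560 mm / 2 = 280 mm = 28 cm
5,554.1 = 1.118 × 10⁻⁵ × 28 × N²
N² = 5,554.1 / (31.304 × 10⁻⁵) = 17,742,461
N ≈ √17,742,461 ≈ 4,212.2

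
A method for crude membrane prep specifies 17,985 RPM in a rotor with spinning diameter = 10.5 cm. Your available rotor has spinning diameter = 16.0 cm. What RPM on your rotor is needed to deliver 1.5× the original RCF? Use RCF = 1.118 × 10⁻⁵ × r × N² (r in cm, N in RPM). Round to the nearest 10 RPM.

17840 RPM

Original rotor: r = 10.5 / 2 = 5.25 cm
RCF_original = 1.118 × 10⁻⁵ × 5.25 × (17985)² = 1.118 × 10⁻⁵ × 5.25 × 323,460,225 ≈ 18,985.5 × g
Target RCF = 1.5 × 18,985.5 ≈ 28,478.2 × g
Your rotor: r = 16.0 / 2 = 8 cm
28,478.2 = 1.118 × 10⁻⁵ × 8 × N²
N² = 28,478.2 / (8.944 × 10⁻⁵) = 318,405,635
N ≈ √318,405,635 ≈ 17,843.9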